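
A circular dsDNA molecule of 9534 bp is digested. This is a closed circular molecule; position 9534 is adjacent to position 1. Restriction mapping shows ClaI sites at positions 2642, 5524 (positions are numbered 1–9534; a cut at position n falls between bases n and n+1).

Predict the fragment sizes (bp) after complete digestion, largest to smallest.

6652, 2882 bp

Circular molecule, 2 cuts → 2 fragments:
  5524 − 2642 = 2882 bp
  wrap: 9534 − 5524 + 2642 = 6652 bp
Sorted largest to smallest: 6652, 2882 bp.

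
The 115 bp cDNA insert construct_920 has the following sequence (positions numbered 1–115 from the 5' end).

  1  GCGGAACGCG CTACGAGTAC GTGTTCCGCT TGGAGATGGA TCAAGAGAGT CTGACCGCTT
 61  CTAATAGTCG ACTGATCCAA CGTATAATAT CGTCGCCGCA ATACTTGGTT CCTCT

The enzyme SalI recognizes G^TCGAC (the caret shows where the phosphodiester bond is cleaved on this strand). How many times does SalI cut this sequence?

GTCGAC occurs starting at position 67.
SalI cuts at 1 site.

1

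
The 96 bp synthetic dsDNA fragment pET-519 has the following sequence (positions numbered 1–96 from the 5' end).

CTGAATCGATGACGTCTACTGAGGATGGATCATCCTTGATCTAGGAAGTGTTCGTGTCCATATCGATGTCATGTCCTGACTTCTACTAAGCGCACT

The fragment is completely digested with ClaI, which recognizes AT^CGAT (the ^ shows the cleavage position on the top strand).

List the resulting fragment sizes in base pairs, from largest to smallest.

ClaI sites (ATCGAT) start at positions 5, 62.
ClaI cuts after base 2 of each site, so after positions 6, 63.
Linear molecule, 2 cuts → 3 fragments:
  1–6 → 6 bp
  7–63 → 57 bp
  64–96 → 33 bp
Sorted largest to smallest: 57, 33, 6 bp.

57, 33, 6 bp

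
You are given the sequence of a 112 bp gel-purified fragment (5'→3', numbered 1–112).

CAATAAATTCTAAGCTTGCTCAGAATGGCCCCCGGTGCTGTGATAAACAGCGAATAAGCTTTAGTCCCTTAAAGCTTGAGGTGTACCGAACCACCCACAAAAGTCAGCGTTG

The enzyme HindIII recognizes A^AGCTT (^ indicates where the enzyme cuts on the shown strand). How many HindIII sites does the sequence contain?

AAGCTT occurs starting at positions 12, 56, 72.
HindIII cuts at 3 sites.

3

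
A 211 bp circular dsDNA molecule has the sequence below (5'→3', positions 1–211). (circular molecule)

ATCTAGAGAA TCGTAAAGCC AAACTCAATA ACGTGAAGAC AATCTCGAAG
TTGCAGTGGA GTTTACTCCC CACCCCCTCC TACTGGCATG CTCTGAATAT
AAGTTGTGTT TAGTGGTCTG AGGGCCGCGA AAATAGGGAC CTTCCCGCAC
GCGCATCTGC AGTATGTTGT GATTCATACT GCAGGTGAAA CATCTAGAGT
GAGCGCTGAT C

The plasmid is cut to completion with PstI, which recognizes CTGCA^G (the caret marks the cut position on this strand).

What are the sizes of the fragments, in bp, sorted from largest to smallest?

189, 22 bp

PstI sites (CTGCAG) start at positions 157, 179.
PstI cuts after base 5 of each site (before the last base), so after positions 161, 183.
Circular molecule, 2 cuts → 2 fragments:
  162–183 → 22 bp
  184–211 then 1–161 → 28 + 161 = 189 bp
Sorted largest to smallest: 189, 22 bp.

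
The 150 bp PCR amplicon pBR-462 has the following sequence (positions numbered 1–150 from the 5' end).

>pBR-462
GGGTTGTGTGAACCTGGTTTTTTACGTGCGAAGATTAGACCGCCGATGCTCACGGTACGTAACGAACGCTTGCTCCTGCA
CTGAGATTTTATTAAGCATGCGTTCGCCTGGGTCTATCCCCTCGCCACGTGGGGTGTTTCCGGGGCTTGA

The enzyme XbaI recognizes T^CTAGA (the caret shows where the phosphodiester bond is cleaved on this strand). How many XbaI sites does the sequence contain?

No occurrence of TCTAGA is present in the sequence.
XbaI does not cut: 0 sites.

0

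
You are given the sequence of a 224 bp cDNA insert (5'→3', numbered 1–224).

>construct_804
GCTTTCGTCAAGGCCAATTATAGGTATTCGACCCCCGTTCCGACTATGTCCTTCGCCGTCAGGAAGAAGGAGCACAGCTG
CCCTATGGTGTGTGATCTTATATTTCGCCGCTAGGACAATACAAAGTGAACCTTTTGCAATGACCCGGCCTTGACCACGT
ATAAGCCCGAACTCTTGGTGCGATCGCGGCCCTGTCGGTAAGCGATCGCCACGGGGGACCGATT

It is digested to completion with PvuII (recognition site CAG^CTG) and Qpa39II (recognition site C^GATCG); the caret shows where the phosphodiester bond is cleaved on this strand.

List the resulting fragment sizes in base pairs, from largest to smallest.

104, 77, 22, 21 bp

The PvuII site (CAGCTG) starts at position 75.
PvuII cuts after base 3 of each site, so after position 77.
Qpa39II sites (CGATCG) start at positions 181, 203.
Qpa39II cuts after the first base of each site, so after positions 181, 203.
Combined cut positions: 77, 181, 203.
Linear molecule, 3 cuts → 4 fragments:
  1–77 → 77 bp
  78–181 → 104 bp
  182–203 → 22 bp
  204–224 → 21 bp
Sorted largest to smallest: 104, 77, 22, 21 bp.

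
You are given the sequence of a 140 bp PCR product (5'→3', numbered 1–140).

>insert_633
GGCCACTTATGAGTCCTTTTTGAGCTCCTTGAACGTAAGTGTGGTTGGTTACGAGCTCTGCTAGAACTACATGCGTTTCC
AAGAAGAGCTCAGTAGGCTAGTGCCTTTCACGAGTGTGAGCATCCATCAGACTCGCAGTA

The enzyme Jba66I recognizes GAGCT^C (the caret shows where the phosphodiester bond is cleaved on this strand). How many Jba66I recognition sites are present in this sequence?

3

GAGCTC occurs starting at positions 22, 53, 86.
Jba66I cuts at 3 sites.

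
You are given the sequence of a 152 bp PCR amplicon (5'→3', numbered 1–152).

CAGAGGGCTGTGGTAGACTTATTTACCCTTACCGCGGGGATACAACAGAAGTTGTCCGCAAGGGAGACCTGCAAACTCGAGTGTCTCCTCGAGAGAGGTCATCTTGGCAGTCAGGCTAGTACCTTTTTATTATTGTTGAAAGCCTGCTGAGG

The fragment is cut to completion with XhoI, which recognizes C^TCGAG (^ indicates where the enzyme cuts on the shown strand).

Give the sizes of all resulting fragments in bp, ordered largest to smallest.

76, 64, 12 bp

XhoI sites (CTCGAG) start at positions 76, 88.
XhoI cuts after the first base of each site, so after positions 76, 88.
Linear molecule, 2 cuts → 3 fragments:
  1–76 → 76 bp
  77–88 → 12 bp
  89–152 → 64 bp
Sorted largest to smallest: 76, 64, 12 bp.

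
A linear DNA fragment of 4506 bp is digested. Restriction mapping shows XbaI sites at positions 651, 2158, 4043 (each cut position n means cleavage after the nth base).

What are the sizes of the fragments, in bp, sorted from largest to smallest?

Linear molecule, 3 cuts → 4 fragments:
  651 − 0 = 651 bp
  2158 − 651 = 1507 bp
  4043 − 2158 = 1885 bp
  4506 − 4043 = 463 bp
Sorted largest to smallest: 1885, 1507, 651, 463 bp.

1885, 1507, 651, 463 bp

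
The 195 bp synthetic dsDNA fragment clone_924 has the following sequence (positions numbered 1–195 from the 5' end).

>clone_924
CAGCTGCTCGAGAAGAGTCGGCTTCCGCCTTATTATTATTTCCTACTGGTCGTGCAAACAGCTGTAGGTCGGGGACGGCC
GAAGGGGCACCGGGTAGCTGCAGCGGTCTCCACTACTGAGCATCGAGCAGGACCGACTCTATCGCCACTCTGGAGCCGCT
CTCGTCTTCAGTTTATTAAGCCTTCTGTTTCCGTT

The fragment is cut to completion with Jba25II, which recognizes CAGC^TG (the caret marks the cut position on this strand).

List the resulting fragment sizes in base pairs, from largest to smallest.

Jba25II sites (CAGCTG) start at positions 1, 59.
Jba25II cuts after base 4 of each site, so after positions 4, 62.
Linear molecule, 2 cuts → 3 fragments:
  1–4 → 4 bp
  5–62 → 58 bp
  63–195 → 133 bp
Sorted largest to smallest: 133, 58, 4 bp.

133, 58, 4 bp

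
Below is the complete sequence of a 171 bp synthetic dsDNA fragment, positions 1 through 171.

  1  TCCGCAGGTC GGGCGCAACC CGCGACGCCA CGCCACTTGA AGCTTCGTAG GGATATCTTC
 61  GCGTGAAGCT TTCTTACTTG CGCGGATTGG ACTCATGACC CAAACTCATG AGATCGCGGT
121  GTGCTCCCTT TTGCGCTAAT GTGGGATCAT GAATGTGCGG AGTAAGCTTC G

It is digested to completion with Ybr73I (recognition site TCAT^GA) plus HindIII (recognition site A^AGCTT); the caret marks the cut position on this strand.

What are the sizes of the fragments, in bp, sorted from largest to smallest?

41, 40, 30, 26, 14, 13, 7 bp

Ybr73I sites (TCATGA) start at positions 93, 106, 147.
Ybr73I cuts after base 4 of each site, so after positions 96, 109, 150.
HindIII sites (AAGCTT) start at positions 40, 66, 164.
HindIII cuts after the first base of each site, so after positions 40, 66, 164.
Combined cut positions: 40, 66, 96, 109, 150, 164.
Linear molecule, 6 cuts → 7 fragments:
  1–40 → 40 bp
  41–66 → 26 bp
  67–96 → 30 bp
  97–109 → 13 bp
  110–150 → 41 bp
  151–164 → 14 bp
  165–171 → 7 bp
Sorted largest to smallest: 41, 40, 30, 26, 14, 13, 7 bp.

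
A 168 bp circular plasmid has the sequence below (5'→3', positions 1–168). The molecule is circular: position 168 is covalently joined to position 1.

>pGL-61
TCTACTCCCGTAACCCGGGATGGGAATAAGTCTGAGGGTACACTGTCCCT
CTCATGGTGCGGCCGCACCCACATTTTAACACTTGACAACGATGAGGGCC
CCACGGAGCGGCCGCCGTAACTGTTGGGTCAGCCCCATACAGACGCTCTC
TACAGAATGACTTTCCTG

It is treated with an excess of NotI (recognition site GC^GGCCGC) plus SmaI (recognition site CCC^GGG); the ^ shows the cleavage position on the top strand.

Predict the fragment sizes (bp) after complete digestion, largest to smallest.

NotI sites (GCGGCCGC) start at positions 59, 108.
NotI cuts after base 2 of each site, so after positions 60, 109.
The SmaI site (CCCGGG) starts at position 14.
SmaI cuts after base 3 of each site, so after position 16.
Combined cut positions: 16, 60, 109.
Circular molecule, 3 cuts → 3 fragments:
  17–60 → 44 bp
  61–109 → 49 bp
  110–168 then 1–16 → 59 + 16 = 75 bp
Sorted largest to smallest: 75, 49, 44 bp.

75, 49, 44 bp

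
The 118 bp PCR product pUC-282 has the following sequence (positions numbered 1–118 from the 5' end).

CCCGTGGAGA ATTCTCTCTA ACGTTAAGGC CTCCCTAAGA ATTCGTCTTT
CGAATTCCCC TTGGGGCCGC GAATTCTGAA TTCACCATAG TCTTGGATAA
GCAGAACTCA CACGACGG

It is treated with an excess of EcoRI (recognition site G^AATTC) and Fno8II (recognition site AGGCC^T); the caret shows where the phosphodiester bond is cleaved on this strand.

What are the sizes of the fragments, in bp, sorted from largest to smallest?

EcoRI sites (GAATTC) start at positions 9, 39, 52, 71, 78.
EcoRI cuts after the first base of each site, so after positions 9, 39, 52, 71, 78.
The Fno8II site (AGGCCT) starts at position 27.
Fno8II cuts after base 5 of each site (before the last base), so after position 31.
Combined cut positions: 9, 31, 39, 52, 71, 78.
Linear molecule, 6 cuts → 7 fragments:
  1–9 → 9 bp
  10–31 → 22 bp
  32–39 → 8 bp
  40–52 → 13 bp
  53–71 → 19 bp
  72–78 → 7 bp
  79–118 → 40 bp
Sorted largest to smallest: 40, 22, 19, 13, 9, 8, 7 bp.

40, 22, 19, 13, 9, 8, 7 bp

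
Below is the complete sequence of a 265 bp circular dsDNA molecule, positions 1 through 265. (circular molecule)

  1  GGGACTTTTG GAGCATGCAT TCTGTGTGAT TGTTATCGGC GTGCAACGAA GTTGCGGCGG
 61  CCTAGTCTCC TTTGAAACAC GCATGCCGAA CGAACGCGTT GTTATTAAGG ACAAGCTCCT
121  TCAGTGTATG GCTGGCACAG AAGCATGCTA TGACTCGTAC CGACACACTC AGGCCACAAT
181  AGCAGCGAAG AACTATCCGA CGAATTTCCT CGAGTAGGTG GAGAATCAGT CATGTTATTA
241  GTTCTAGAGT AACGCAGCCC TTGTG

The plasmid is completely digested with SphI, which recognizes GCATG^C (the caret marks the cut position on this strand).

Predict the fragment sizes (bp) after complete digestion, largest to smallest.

SphI sites (GCATGC) start at positions 13, 81, 143.
SphI cuts after base 5 of each site (before the last base), so after positions 17, 85, 147.
Circular molecule, 3 cuts → 3 fragments:
  18–85 → 68 bp
  86–147 → 62 bp
  148–265 then 1–17 → 118 + 17 = 135 bp
Sorted largest to smallest: 135, 68, 62 bp.

135, 68, 62 bp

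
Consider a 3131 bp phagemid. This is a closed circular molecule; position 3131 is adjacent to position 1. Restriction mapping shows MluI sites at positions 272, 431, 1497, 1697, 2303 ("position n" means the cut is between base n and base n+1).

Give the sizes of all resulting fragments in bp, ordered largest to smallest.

1100, 1066, 606, 200, 159 bp

Circular molecule, 5 cuts → 5 fragments:
  431 − 272 = 159 bp
  1497 − 431 = 1066 bp
  1697 − 1497 = 200 bp
  2303 − 1697 = 606 bp
  wrap: 3131 − 2303 + 272 = 1100 bp
Sorted largest to smallest: 1100, 1066, 606, 200, 159 bp.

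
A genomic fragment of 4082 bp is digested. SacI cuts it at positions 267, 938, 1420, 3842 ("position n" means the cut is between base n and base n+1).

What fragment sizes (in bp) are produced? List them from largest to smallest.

2422, 671, 482, 267, 240 bp

Linear molecule, 4 cuts → 5 fragments:
  267 − 0 = 267 bp
  938 − 267 = 671 bp
  1420 − 938 = 482 bp
  3842 − 1420 = 2422 bp
  4082 − 3842 = 240 bp
Sorted largest to smallest: 2422, 671, 482, 267, 240 bp.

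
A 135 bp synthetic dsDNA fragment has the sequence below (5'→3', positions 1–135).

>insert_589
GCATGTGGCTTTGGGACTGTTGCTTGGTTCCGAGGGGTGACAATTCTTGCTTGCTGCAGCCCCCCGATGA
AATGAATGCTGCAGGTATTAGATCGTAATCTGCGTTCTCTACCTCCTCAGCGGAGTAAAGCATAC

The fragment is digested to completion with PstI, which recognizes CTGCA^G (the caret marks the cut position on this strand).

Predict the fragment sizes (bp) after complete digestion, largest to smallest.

58, 52, 25 bp

PstI sites (CTGCAG) start at positions 54, 79.
PstI cuts after base 5 of each site (before the last base), so after positions 58, 83.
Linear molecule, 2 cuts → 3 fragments:
  1–58 → 58 bp
  59–83 → 25 bp
  84–135 → 52 bp
Sorted largest to smallest: 58, 52, 25 bp.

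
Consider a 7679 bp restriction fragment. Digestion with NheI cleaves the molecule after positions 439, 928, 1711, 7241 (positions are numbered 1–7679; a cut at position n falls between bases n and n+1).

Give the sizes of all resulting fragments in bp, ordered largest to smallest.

Linear molecule, 4 cuts → 5 fragments:
  439 − 0 = 439 bp
  928 − 439 = 489 bp
  1711 − 928 = 783 bp
  7241 − 1711 = 5530 bp
  7679 − 7241 = 438 bp
Sorted largest to smallest: 5530, 783, 489, 439, 438 bp.

5530, 783, 489, 439, 438 bp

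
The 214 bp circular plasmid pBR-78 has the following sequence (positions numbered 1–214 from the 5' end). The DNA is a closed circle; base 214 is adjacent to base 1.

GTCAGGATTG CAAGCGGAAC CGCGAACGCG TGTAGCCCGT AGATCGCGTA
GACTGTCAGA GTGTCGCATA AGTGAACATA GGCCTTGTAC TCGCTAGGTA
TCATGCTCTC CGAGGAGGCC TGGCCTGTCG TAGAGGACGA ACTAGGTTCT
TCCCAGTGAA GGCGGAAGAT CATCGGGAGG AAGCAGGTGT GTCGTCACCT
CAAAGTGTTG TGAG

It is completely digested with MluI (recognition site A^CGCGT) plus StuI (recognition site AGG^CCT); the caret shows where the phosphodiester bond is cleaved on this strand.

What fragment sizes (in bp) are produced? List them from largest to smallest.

The MluI site (ACGCGT) starts at position 26.
MluI cuts after the first base of each site, so after position 26.
StuI sites (AGGCCT) start at positions 80, 116.
StuI cuts after base 3 of each site, so after positions 82, 118.
Combined cut positions: 26, 82, 118.
Circular molecule, 3 cuts → 3 fragments:
  27–82 → 56 bp
  83–118 → 36 bp
  119–214 then 1–26 → 96 + 26 = 122 bp
Sorted largest to smallest: 122, 56, 36 bp.

122, 56, 36 bp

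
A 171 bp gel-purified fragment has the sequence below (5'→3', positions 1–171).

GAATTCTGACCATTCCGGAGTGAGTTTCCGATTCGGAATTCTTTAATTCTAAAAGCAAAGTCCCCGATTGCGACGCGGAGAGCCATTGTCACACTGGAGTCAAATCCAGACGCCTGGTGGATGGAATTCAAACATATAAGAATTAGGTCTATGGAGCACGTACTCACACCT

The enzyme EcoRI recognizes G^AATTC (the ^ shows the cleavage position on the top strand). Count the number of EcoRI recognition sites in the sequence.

3

GAATTC occurs starting at positions 1, 36, 124.
EcoRI cuts at 3 sites.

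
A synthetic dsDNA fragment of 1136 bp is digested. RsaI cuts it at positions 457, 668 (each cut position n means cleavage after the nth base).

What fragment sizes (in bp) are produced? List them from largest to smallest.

Linear molecule, 2 cuts → 3 fragments:
  457 − 0 = 457 bp
  668 − 457 = 211 bp
  1136 − 668 = 468 bp
Sorted largest to smallest: 468, 457, 211 bp.

468, 457, 211 bp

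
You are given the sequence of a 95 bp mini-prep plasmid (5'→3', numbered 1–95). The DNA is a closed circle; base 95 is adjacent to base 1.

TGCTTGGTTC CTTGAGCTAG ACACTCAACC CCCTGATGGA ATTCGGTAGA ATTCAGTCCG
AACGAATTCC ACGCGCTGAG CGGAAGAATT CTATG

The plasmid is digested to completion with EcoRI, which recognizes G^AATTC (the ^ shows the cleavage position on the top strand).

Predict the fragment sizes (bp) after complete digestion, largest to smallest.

EcoRI sites (GAATTC) start at positions 39, 49, 64, 86.
EcoRI cuts after the first base of each site, so after positions 39, 49, 64, 86.
Circular molecule, 4 cuts → 4 fragments:
  40–49 → 10 bp
  50–64 → 15 bp
  65–86 → 22 bp
  87–95 then 1–39 → 9 + 39 = 48 bp
Sorted largest to smallest: 48, 22, 15, 10 bp.

48, 22, 15, 10 bp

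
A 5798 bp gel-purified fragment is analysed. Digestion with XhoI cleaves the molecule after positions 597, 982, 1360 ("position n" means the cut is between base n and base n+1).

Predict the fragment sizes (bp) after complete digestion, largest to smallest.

Linear molecule, 3 cuts → 4 fragments:
  597 − 0 = 597 bp
  982 − 597 = 385 bp
  1360 − 982 = 378 bp
  5798 − 1360 = 4438 bp
Sorted largest to smallest: 4438, 597, 385, 378 bp.

4438, 597, 385, 378 bp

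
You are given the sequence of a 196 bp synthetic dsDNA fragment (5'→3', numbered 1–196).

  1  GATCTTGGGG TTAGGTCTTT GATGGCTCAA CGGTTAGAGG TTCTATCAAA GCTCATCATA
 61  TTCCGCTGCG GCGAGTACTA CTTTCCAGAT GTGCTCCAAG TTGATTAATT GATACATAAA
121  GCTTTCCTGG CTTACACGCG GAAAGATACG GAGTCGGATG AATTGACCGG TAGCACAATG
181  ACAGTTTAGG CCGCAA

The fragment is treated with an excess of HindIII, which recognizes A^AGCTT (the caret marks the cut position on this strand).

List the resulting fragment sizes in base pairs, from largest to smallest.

The HindIII site (AAGCTT) starts at position 119.
HindIII cuts after the first base of each site, so after position 119.
Linear molecule, 1 cut → 2 fragments:
  1–119 → 119 bp
  120–196 → 77 bp
Sorted largest to smallest: 119, 77 bp.

119, 77 bp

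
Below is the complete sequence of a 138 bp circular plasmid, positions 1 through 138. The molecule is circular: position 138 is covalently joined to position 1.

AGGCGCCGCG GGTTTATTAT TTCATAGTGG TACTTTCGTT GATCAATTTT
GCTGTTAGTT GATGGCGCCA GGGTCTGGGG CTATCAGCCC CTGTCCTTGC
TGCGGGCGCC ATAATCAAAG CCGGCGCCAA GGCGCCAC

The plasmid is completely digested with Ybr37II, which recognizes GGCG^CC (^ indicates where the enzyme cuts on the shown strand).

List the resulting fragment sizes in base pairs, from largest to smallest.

62, 41, 18, 9, 8 bp

Ybr37II sites (GGCGCC) start at positions 2, 64, 105, 123, 131.
Ybr37II cuts after base 4 of each site, so after positions 5, 67, 108, 126, 134.
Circular molecule, 5 cuts → 5 fragments:
  6–67 → 62 bp
  68–108 → 41 bp
  109–126 → 18 bp
  127–134 → 8 bp
  135–138 then 1–5 → 4 + 5 = 9 bp
Sorted largest to smallest: 62, 41, 18, 9, 8 bp.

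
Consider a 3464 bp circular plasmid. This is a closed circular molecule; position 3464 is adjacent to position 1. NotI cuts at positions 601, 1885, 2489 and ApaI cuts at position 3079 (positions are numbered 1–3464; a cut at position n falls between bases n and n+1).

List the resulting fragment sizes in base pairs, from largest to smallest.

1284, 986, 604, 590 bp

Combined cut positions (sorted): 601, 1885, 2489, 3079.
Circular molecule, 4 cuts → 4 fragments:
  1885 − 601 = 1284 bp
  2489 − 1885 = 604 bp
  3079 − 2489 = 590 bp
  wrap: 3464 − 3079 + 601 = 986 bp
Sorted largest to smallest: 1284, 986, 604, 590 bp.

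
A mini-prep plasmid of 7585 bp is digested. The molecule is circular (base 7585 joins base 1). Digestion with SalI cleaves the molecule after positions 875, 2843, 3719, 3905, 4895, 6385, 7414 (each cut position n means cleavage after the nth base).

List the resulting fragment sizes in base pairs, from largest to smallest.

Circular molecule, 7 cuts → 7 fragments:
  2843 − 875 = 1968 bp
  3719 − 2843 = 876 bp
  3905 − 3719 = 186 bp
  4895 − 3905 = 990 bp
  6385 − 4895 = 1490 bp
  7414 − 6385 = 1029 bp
  wrap: 7585 − 7414 + 875 = 1046 bp
Sorted largest to smallest: 1968, 1490, 1046, 1029, 990, 876, 186 bp.

1968, 1490, 1046, 1029, 990, 876, 186 bp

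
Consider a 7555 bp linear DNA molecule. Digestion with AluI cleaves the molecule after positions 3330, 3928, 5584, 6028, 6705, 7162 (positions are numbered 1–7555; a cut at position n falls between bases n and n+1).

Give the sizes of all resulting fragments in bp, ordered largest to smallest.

Linear molecule, 6 cuts → 7 fragments:
  3330 − 0 = 3330 bp
  3928 − 3330 = 598 bp
  5584 − 3928 = 1656 bp
  6028 − 5584 = 444 bp
  6705 − 6028 = 677 bp
  7162 − 6705 = 457 bp
  7555 − 7162 = 393 bp
Sorted largest to smallest: 3330, 1656, 677, 598, 457, 444, 393 bp.

3330, 1656, 677, 598, 457, 444, 393 bp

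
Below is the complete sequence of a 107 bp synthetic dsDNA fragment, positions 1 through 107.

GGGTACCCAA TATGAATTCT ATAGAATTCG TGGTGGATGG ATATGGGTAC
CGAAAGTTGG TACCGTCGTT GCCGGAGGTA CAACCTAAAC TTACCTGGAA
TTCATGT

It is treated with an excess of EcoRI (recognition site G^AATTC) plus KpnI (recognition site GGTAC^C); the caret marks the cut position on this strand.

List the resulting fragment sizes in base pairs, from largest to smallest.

EcoRI sites (GAATTC) start at positions 14, 24, 98.
EcoRI cuts after the first base of each site, so after positions 14, 24, 98.
KpnI sites (GGTACC) start at positions 2, 46, 59.
KpnI cuts after base 5 of each site (before the last base), so after positions 6, 50, 63.
Combined cut positions: 6, 14, 24, 50, 63, 98.
Linear molecule, 6 cuts → 7 fragments:
  1–6 → 6 bp
  7–14 → 8 bp
  15–24 → 10 bp
  25–50 → 26 bp
  51–63 → 13 bp
  64–98 → 35 bp
  99–107 → 9 bp
Sorted largest to smallest: 35, 26, 13, 10, 9, 8, 6 bp.

35, 26, 13, 10, 9, 8, 6 bp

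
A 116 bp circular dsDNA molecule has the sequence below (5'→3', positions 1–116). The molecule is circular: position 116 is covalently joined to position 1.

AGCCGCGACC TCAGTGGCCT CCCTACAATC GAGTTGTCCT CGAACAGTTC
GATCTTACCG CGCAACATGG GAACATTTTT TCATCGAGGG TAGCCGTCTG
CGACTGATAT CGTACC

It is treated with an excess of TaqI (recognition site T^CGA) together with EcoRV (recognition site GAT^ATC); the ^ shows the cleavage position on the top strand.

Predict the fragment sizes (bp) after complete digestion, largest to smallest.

37, 35, 24, 11, 9 bp

TaqI sites (TCGA) start at positions 29, 40, 49, 84.
TaqI cuts after the first base of each site, so after positions 29, 40, 49, 84.
The EcoRV site (GATATC) starts at position 106.
EcoRV cuts after base 3 of each site, so after position 108.
Combined cut positions: 29, 40, 49, 84, 108.
Circular molecule, 5 cuts → 5 fragments:
  30–40 → 11 bp
  41–49 → 9 bp
  50–84 → 35 bp
  85–108 → 24 bp
  109–116 then 1–29 → 8 + 29 = 37 bp
Sorted largest to smallest: 37, 35, 24, 11, 9 bp.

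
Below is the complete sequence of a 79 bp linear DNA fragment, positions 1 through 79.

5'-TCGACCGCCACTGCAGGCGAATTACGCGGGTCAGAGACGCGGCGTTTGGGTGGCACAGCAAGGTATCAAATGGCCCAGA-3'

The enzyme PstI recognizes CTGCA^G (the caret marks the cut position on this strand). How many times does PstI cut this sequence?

1

CTGCAG occurs starting at position 11.
PstI cuts at 1 site.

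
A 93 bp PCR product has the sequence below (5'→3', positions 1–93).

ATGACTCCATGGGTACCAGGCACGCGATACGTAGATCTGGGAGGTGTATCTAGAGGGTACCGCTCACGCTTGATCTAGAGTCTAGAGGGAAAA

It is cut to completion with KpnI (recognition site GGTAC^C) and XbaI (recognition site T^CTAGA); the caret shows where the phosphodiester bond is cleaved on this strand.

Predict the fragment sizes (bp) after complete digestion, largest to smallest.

33, 16, 14, 12, 11, 7 bp

KpnI sites (GGTACC) start at positions 12, 56.
KpnI cuts after base 5 of each site (before the last base), so after positions 16, 60.
XbaI sites (TCTAGA) start at positions 49, 74, 81.
XbaI cuts after the first base of each site, so after positions 49, 74, 81.
Combined cut positions: 16, 49, 60, 74, 81.
Linear molecule, 5 cuts → 6 fragments:
  1–16 → 16 bp
  17–49 → 33 bp
  50–60 → 11 bp
  61–74 → 14 bp
  75–81 → 7 bp
  82–93 → 12 bp
Sorted largest to smallest: 33, 16, 14, 12, 11, 7 bp.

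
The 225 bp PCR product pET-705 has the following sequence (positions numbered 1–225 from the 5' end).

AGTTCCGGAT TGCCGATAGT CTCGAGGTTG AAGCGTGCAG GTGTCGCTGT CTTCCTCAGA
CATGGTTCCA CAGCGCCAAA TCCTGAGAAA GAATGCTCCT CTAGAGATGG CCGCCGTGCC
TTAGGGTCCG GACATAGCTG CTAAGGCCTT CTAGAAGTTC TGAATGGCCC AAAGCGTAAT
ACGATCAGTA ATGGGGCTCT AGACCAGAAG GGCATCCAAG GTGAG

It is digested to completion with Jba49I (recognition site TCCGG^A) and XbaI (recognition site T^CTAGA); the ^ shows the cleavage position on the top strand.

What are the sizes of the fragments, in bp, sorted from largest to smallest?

Jba49I sites (TCCGGA) start at positions 4, 127.
Jba49I cuts after base 5 of each site (before the last base), so after positions 8, 131.
XbaI sites (TCTAGA) start at positions 100, 150, 198.
XbaI cuts after the first base of each site, so after positions 100, 150, 198.
Combined cut positions: 8, 100, 131, 150, 198.
Linear molecule, 5 cuts → 6 fragments:
  1–8 → 8 bp
  9–100 → 92 bp
  101–131 → 31 bp
  132–150 → 19 bp
  151–198 → 48 bp
  199–225 → 27 bp
Sorted largest to smallest: 92, 48, 31, 27, 19, 8 bp.

92, 48, 31, 27, 19, 8 bp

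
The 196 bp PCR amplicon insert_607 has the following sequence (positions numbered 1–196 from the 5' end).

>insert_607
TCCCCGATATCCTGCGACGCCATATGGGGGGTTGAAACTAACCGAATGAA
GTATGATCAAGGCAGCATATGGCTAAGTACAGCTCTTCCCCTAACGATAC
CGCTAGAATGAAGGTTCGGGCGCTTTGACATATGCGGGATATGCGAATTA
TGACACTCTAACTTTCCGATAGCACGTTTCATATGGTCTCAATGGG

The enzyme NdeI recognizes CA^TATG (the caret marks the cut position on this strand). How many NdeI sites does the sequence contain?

4

CATATG occurs starting at positions 21, 66, 129, 180.
NdeI cuts at 4 sites.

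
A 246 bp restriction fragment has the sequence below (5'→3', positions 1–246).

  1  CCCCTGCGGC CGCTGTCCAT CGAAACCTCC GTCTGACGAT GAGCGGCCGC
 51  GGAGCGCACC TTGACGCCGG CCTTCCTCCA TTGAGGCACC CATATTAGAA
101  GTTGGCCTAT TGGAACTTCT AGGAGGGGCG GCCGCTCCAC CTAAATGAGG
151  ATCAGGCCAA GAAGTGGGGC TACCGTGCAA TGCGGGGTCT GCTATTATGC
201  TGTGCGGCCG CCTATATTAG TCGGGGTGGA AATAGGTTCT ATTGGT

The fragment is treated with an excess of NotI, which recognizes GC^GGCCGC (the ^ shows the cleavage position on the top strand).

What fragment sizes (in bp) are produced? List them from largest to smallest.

85, 76, 41, 37, 7 bp

NotI sites (GCGGCCGC) start at positions 6, 43, 128, 204.
NotI cuts after base 2 of each site, so after positions 7, 44, 129, 205.
Linear molecule, 4 cuts → 5 fragments:
  1–7 → 7 bp
  8–44 → 37 bp
  45–129 → 85 bp
  130–205 → 76 bp
  206–246 → 41 bp
Sorted largest to smallest: 85, 76, 41, 37, 7 bp.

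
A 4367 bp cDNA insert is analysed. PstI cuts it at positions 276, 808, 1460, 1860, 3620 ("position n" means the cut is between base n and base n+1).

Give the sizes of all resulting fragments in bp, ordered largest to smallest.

1760, 747, 652, 532, 400, 276 bp

Linear molecule, 5 cuts → 6 fragments:
  276 − 0 = 276 bp
  808 − 276 = 532 bp
  1460 − 808 = 652 bp
  1860 − 1460 = 400 bp
  3620 − 1860 = 1760 bp
  4367 − 3620 = 747 bp
Sorted largest to smallest: 1760, 747, 652, 532, 400, 276 bp.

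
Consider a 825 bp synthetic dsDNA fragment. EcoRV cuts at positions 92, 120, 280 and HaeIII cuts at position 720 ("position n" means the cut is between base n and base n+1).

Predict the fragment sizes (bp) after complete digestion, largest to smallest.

440, 160, 105, 92, 28 bp

Combined cut positions (sorted): 92, 120, 280, 720.
Linear molecule, 4 cuts → 5 fragments:
  92 − 0 = 92 bp
  120 − 92 = 28 bp
  280 − 120 = 160 bp
  720 − 280 = 440 bp
  825 − 720 = 105 bp
Sorted largest to smallest: 440, 160, 105, 92, 28 bp.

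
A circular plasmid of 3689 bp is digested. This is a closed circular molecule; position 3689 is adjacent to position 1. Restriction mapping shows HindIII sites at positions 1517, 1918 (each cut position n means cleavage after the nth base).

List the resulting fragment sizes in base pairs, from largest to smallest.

3288, 401 bp

Circular molecule, 2 cuts → 2 fragments:
  1918 − 1517 = 401 bp
  wrap: 3689 − 1918 + 1517 = 3288 bp
Sorted largest to smallest: 3288, 401 bp.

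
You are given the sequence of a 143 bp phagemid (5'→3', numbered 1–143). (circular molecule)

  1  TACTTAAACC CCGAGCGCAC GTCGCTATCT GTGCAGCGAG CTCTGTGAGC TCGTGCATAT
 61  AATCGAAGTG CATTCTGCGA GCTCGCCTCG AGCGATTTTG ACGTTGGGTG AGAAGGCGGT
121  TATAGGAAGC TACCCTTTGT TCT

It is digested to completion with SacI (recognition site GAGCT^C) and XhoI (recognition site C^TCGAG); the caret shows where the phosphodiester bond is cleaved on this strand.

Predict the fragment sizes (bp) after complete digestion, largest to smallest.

98, 32, 9, 4 bp

SacI sites (GAGCTC) start at positions 38, 47, 79.
SacI cuts after base 5 of each site (before the last base), so after positions 42, 51, 83.
The XhoI site (CTCGAG) starts at position 87.
XhoI cuts after the first base of each site, so after position 87.
Combined cut positions: 42, 51, 83, 87.
Circular molecule, 4 cuts → 4 fragments:
  43–51 → 9 bp
  52–83 → 32 bp
  84–87 → 4 bp
  88–143 then 1–42 → 56 + 42 = 98 bp
Sorted largest to smallest: 98, 32, 9, 4 bp.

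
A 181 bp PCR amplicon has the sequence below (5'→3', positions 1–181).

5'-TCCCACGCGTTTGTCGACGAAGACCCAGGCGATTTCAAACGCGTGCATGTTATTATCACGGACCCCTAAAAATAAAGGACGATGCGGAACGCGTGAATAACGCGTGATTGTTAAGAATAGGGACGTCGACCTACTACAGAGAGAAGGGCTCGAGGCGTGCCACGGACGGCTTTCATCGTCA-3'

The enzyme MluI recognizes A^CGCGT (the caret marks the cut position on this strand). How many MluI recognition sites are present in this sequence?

4

ACGCGT occurs starting at positions 5, 39, 89, 100.
MluI cuts at 4 sites.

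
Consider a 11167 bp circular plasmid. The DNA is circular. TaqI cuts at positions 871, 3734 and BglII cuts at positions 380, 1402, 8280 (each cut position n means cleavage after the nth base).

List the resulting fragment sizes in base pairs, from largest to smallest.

4546, 3267, 2332, 531, 491 bp

Combined cut positions (sorted): 380, 871, 1402, 3734, 8280.
Circular molecule, 5 cuts → 5 fragments:
  871 − 380 = 491 bp
  1402 − 871 = 531 bp
  3734 − 1402 = 2332 bp
  8280 − 3734 = 4546 bp
  wrap: 11167 − 8280 + 380 = 3267 bp
Sorted largest to smallest: 4546, 3267, 2332, 531, 491 bp.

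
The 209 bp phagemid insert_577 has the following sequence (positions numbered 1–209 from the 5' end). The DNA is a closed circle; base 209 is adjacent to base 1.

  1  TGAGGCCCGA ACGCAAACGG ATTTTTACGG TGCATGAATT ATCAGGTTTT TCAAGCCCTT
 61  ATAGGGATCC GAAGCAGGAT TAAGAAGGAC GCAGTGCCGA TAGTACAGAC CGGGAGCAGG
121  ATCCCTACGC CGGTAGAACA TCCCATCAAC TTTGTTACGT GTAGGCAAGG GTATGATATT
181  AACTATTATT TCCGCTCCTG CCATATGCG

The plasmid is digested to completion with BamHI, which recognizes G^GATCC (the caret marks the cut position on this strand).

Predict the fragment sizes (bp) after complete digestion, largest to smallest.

155, 54 bp

BamHI sites (GGATCC) start at positions 65, 119.
BamHI cuts after the first base of each site, so after positions 65, 119.
Circular molecule, 2 cuts → 2 fragments:
  66–119 → 54 bp
  120–209 then 1–65 → 90 + 65 = 155 bp
Sorted largest to smallest: 155, 54 bp.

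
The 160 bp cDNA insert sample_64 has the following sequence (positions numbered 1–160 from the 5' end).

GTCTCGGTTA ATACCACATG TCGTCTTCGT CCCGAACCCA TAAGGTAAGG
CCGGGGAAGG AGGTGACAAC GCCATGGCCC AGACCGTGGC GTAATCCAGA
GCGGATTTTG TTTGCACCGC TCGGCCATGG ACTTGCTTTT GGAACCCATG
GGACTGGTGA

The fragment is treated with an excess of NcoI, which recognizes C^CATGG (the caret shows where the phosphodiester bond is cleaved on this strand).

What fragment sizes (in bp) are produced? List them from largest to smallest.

72, 53, 21, 14 bp

NcoI sites (CCATGG) start at positions 72, 125, 146.
NcoI cuts after the first base of each site, so after positions 72, 125, 146.
Linear molecule, 3 cuts → 4 fragments:
  1–72 → 72 bp
  73–125 → 53 bp
  126–146 → 21 bp
  147–160 → 14 bp
Sorted largest to smallest: 72, 53, 21, 14 bp.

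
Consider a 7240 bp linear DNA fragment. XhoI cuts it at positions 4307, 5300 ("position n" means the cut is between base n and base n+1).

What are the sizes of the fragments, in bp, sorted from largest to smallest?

4307, 1940, 993 bp

Linear molecule, 2 cuts → 3 fragments:
  4307 − 0 = 4307 bp
  5300 − 4307 = 993 bp
  7240 − 5300 = 1940 bp
Sorted largest to smallest: 4307, 1940, 993 bp.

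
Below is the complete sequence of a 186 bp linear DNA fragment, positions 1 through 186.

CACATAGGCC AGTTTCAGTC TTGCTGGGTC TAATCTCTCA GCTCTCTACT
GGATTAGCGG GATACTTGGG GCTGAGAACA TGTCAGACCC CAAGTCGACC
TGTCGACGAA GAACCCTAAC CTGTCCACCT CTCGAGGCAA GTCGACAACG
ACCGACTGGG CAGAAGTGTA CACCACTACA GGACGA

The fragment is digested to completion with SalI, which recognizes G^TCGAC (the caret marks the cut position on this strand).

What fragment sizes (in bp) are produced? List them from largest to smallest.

94, 45, 39, 8 bp

SalI sites (GTCGAC) start at positions 94, 102, 141.
SalI cuts after the first base of each site, so after positions 94, 102, 141.
Linear molecule, 3 cuts → 4 fragments:
  1–94 → 94 bp
  95–102 → 8 bp
  103–141 → 39 bp
  142–186 → 45 bp
Sorted largest to smallest: 94, 45, 39, 8 bp.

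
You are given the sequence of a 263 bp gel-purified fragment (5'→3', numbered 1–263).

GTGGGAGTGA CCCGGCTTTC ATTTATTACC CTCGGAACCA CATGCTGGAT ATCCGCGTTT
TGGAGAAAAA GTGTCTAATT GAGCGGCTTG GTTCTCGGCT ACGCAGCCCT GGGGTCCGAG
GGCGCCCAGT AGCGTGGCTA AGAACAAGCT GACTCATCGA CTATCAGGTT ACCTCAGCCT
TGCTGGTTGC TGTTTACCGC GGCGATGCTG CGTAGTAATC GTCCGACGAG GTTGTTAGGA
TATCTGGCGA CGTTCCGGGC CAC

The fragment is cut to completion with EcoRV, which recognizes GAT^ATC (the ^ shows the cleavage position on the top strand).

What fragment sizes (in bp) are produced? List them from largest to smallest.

191, 50, 22 bp

EcoRV sites (GATATC) start at positions 48, 239.
EcoRV cuts after base 3 of each site, so after positions 50, 241.
Linear molecule, 2 cuts → 3 fragments:
  1–50 → 50 bp
  51–241 → 191 bp
  242–263 → 22 bp
Sorted largest to smallest: 191, 50, 22 bp.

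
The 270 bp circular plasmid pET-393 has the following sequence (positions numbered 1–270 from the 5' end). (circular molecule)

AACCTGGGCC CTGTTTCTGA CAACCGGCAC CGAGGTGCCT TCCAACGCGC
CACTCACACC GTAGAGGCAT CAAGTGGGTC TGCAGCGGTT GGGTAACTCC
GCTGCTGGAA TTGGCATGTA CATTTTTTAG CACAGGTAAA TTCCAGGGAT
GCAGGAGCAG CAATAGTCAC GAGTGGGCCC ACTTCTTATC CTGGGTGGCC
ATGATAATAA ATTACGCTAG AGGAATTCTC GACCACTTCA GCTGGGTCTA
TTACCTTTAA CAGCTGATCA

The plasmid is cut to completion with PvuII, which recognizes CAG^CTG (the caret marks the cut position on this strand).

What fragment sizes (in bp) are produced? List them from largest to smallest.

248, 22 bp

PvuII sites (CAGCTG) start at positions 239, 261.
PvuII cuts after base 3 of each site, so after positions 241, 263.
Circular molecule, 2 cuts → 2 fragments:
  242–263 → 22 bp
  264–270 then 1–241 → 7 + 241 = 248 bp
Sorted largest to smallest: 248, 22 bp.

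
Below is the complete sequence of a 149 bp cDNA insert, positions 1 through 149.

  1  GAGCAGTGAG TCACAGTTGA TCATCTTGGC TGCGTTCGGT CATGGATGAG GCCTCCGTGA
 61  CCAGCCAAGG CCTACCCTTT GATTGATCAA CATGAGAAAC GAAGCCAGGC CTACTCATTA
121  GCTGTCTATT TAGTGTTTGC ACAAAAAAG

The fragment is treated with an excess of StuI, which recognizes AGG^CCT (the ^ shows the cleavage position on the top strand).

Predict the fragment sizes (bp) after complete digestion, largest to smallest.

51, 40, 39, 19 bp

StuI sites (AGGCCT) start at positions 49, 68, 107.
StuI cuts after base 3 of each site, so after positions 51, 70, 109.
Linear molecule, 3 cuts → 4 fragments:
  1–51 → 51 bp
  52–70 → 19 bp
  71–109 → 39 bp
  110–149 → 40 bp
Sorted largest to smallest: 51, 40, 39, 19 bp.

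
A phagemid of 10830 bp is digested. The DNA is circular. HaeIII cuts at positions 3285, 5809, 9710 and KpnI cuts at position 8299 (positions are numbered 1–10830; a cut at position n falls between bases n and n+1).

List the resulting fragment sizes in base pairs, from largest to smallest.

Combined cut positions (sorted): 3285, 5809, 8299, 9710.
Circular molecule, 4 cuts → 4 fragments:
  5809 − 3285 = 2524 bp
  8299 − 5809 = 2490 bp
  9710 − 8299 = 1411 bp
  wrap: 10830 − 9710 + 3285 = 4405 bp
Sorted largest to smallest: 4405, 2524, 2490, 1411 bp.

4405, 2524, 2490, 1411 bp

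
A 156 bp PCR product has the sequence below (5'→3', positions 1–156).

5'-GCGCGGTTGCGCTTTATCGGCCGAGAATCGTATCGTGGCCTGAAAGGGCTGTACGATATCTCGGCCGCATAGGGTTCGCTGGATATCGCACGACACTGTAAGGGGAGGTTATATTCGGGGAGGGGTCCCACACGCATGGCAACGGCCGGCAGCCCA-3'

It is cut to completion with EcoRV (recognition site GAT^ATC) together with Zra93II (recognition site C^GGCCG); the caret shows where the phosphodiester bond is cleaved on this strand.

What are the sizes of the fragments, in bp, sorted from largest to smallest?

EcoRV sites (GATATC) start at positions 55, 82.
EcoRV cuts after base 3 of each site, so after positions 57, 84.
Zra93II sites (CGGCCG) start at positions 18, 62, 143.
Zra93II cuts after the first base of each site, so after positions 18, 62, 143.
Combined cut positions: 18, 57, 62, 84, 143.
Linear molecule, 5 cuts → 6 fragments:
  1–18 → 18 bp
  19–57 → 39 bp
  58–62 → 5 bp
  63–84 → 22 bp
  85–143 → 59 bp
  144–156 → 13 bp
Sorted largest to smallest: 59, 39, 22, 18, 13, 5 bp.

59, 39, 22, 18, 13, 5 bp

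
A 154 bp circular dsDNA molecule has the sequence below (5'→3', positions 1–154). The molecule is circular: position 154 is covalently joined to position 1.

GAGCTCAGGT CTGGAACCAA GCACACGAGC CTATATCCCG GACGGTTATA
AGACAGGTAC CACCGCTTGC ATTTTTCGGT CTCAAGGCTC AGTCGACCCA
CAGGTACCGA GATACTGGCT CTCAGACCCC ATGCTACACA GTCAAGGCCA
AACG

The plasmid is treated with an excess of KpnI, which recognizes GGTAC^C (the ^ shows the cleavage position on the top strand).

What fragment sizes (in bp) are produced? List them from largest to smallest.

KpnI sites (GGTACC) start at positions 56, 103.
KpnI cuts after base 5 of each site (before the last base), so after positions 60, 107.
Circular molecule, 2 cuts → 2 fragments:
  61–107 → 47 bp
  108–154 then 1–60 → 47 + 60 = 107 bp
Sorted largest to smallest: 107, 47 bp.

107, 47 bp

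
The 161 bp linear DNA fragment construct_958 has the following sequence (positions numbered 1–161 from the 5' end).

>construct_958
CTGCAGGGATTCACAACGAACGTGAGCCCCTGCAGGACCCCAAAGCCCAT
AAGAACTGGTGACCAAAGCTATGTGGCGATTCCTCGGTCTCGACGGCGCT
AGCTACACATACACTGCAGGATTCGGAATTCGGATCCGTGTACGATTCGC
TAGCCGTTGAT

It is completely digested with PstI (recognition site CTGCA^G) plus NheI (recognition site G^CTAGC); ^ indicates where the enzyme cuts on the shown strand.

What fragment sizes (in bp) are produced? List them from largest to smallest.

PstI sites (CTGCAG) start at positions 1, 30, 114.
PstI cuts after base 5 of each site (before the last base), so after positions 5, 34, 118.
NheI sites (GCTAGC) start at positions 98, 149.
NheI cuts after the first base of each site, so after positions 98, 149.
Combined cut positions: 5, 34, 98, 118, 149.
Linear molecule, 5 cuts → 6 fragments:
  1–5 → 5 bp
  6–34 → 29 bp
  35–98 → 64 bp
  99–118 → 20 bp
  119–149 → 31 bp
  150–161 → 12 bp
Sorted largest to smallest: 64, 31, 29, 20, 12, 5 bp.

64, 31, 29, 20, 12, 5 bp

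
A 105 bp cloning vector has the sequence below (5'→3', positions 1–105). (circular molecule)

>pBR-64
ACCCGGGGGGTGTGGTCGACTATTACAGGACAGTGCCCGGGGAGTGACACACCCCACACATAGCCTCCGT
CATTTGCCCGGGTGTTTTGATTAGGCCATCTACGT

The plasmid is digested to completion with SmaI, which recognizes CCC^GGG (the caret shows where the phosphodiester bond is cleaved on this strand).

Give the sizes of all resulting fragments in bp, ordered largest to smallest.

41, 34, 30 bp

SmaI sites (CCCGGG) start at positions 2, 36, 77.
SmaI cuts after base 3 of each site, so after positions 4, 38, 79.
Circular molecule, 3 cuts → 3 fragments:
  5–38 → 34 bp
  39–79 → 41 bp
  80–105 then 1–4 → 26 + 4 = 30 bp
Sorted largest to smallest: 41, 34, 30 bp.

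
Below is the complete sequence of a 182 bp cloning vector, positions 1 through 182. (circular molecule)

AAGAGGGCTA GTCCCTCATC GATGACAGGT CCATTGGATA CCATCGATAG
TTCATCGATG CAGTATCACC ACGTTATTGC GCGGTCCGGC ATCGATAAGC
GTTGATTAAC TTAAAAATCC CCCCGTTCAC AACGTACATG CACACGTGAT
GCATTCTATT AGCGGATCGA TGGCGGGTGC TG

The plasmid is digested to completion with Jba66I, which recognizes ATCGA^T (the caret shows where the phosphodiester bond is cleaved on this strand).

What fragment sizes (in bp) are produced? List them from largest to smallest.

75, 37, 34, 25, 11 bp

Jba66I sites (ATCGAT) start at positions 18, 43, 54, 91, 166.
Jba66I cuts after base 5 of each site (before the last base), so after positions 22, 47, 58, 95, 170.
Circular molecule, 5 cuts → 5 fragments:
  23–47 → 25 bp
  48–58 → 11 bp
  59–95 → 37 bp
  96–170 → 75 bp
  171–182 then 1–22 → 12 + 22 = 34 bp
Sorted largest to smallest: 75, 37, 34, 25, 11 bp.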